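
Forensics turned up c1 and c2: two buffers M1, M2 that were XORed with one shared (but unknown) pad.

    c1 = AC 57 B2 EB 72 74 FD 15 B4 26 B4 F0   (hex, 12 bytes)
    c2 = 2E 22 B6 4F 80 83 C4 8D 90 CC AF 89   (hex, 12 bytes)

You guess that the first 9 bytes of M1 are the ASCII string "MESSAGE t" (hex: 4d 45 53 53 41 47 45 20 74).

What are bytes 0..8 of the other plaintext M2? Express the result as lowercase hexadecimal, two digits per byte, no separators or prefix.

First, c1 ⊕ c2 = (M1 ⊕ K) ⊕ (M2 ⊕ K) = M1 ⊕ M2, so the key drops out. Then M2 = (M1 ⊕ M2) ⊕ M1 over the first 9 bytes.
byte 0: (ac ^ 2e) ^ 4d = 82 ^ 4d = cf
byte 1: (57 ^ 22) ^ 45 = 75 ^ 45 = 30
byte 2: (b2 ^ b6) ^ 53 = 04 ^ 53 = 57
byte 3: (eb ^ 4f) ^ 53 = a4 ^ 53 = f7
byte 4: (72 ^ 80) ^ 41 = f2 ^ 41 = b3
byte 5: (74 ^ 83) ^ 47 = f7 ^ 47 = b0
byte 6: (fd ^ c4) ^ 45 = 39 ^ 45 = 7c
byte 7: (15 ^ 8d) ^ 20 = 98 ^ 20 = b8
byte 8: (b4 ^ 90) ^ 74 = 24 ^ 74 = 50

cf3057f7b3b07cb850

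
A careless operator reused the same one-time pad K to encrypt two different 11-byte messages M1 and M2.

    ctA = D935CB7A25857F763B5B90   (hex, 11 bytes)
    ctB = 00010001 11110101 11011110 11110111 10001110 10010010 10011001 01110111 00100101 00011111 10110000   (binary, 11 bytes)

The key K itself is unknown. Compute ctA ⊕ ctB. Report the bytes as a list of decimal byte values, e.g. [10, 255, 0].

ctA ⊕ ctB = (M1 ⊕ K) ⊕ (M2 ⊕ K) = M1 ⊕ M2 — the shared key cancels under XOR.
d9 XOR 11 = c8
35 XOR f5 = c0
cb XOR de = 15
7a XOR f7 = 8d
25 XOR 8e = ab
85 XOR 92 = 17
7f XOR 99 = e6
76 XOR 77 = 01
3b XOR 25 = 1e
5b XOR 1f = 44
90 XOR b0 = 20

[200, 192, 21, 141, 171, 23, 230, 1, 30, 68, 32]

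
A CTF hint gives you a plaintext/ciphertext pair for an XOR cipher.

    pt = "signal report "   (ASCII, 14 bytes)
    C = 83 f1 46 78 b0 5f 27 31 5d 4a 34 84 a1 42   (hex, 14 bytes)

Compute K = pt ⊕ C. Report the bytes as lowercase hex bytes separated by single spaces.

Since C = pt ⊕ K, XORing both sides with pt gives K = pt ⊕ C.
115 XOR 131 = 240
105 XOR 241 = 152
103 XOR  70 =  33
110 XOR 120 =  22
 97 XOR 176 = 209
108 XOR  95 =  51
 32 XOR  39 =   7
114 XOR  49 =  67
101 XOR  93 =  56
112 XOR  74 =  58
111 XOR  52 =  91
114 XOR 132 = 246
116 XOR 161 = 213
 32 XOR  66 =  98

f0 98 21 16 d1 33 07 43 38 3a 5b f6 d5 62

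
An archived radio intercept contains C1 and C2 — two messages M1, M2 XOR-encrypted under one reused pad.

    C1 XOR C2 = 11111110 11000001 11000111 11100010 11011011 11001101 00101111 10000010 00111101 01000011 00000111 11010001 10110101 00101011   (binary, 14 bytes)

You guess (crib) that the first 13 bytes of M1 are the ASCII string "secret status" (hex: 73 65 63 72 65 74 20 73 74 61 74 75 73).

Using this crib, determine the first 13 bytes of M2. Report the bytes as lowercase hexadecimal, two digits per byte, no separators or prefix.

8da4a490beb90ff1492273a4c6

Since C1 ⊕ C2 = M1 ⊕ M2, XORing with the guessed M1 bytes yields the corresponding M2 bytes: M2 = (C1 ⊕ C2) ⊕ M1.
byte 0: 254 ⊕ 115 = 141
byte 1: 193 ⊕ 101 = 164
byte 2: 199 ⊕  99 = 164
byte 3: 226 ⊕ 114 = 144
byte 4: 219 ⊕ 101 = 190
byte 5: 205 ⊕ 116 = 185
byte 6:  47 ⊕  32 =  15
byte 7: 130 ⊕ 115 = 241
byte 8:  61 ⊕ 116 =  73
byte 9:  67 ⊕  97 =  34
byte 10:   7 ⊕ 116 = 115
byte 11: 209 ⊕ 117 = 164
byte 12: 181 ⊕ 115 = 198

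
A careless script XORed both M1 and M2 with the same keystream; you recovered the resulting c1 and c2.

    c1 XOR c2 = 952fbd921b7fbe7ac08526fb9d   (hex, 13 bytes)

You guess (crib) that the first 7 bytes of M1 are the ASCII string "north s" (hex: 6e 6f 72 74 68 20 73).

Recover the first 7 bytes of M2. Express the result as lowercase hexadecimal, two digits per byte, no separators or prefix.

Since c1 ⊕ c2 = M1 ⊕ M2, XORing with the guessed M1 bytes yields the corresponding M2 bytes: M2 = (c1 ⊕ c2) ⊕ M1.
95 xor 6e = fb
2f xor 6f = 40
bd xor 72 = cf
92 xor 74 = e6
1b xor 68 = 73
7f xor 20 = 5f
be xor 73 = cd

fb40cfe6735fcd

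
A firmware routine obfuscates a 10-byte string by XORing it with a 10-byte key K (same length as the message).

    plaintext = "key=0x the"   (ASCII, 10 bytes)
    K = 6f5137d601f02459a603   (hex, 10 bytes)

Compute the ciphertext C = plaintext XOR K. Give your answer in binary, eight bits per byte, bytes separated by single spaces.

00000100 00110100 01001110 11101011 00110001 10001000 00000100 00101101 11001110 01100110

XOR is its own inverse, so applying the key byte-wise gives the result directly.
6b XOR 6f = 04
65 XOR 51 = 34
79 XOR 37 = 4e
3d XOR d6 = eb
30 XOR 01 = 31
78 XOR f0 = 88
20 XOR 24 = 04
74 XOR 59 = 2d
68 XOR a6 = ce
65 XOR 03 = 66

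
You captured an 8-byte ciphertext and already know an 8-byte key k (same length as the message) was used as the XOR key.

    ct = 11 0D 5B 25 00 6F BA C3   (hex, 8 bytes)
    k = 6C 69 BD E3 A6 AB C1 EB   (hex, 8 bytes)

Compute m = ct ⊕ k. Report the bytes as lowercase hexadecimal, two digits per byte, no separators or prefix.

XOR is its own inverse, so applying the key byte-wise gives the result directly.
11 XOR 6c = 7d
0d XOR 69 = 64
5b XOR bd = e6
25 XOR e3 = c6
00 XOR a6 = a6
6f XOR ab = c4
ba XOR c1 = 7b
c3 XOR eb = 28

7d64e6c6a6c47b28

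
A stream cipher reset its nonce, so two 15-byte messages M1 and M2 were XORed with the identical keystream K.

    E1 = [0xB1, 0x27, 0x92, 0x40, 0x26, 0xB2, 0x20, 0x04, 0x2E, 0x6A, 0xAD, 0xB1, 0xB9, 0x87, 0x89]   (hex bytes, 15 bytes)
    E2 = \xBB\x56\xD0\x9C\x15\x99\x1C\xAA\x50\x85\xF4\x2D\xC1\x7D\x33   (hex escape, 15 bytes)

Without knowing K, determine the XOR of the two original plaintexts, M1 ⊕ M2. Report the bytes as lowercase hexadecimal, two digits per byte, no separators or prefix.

0a7142dc332b3cae7eef599c78faba

E1 ⊕ E2 = (M1 ⊕ K) ⊕ (M2 ⊕ K) = M1 ⊕ M2 — the shared key cancels under XOR.
byte 0: b1 xor bb = 0a
byte 1: 27 xor 56 = 71
byte 2: 92 xor d0 = 42
byte 3: 40 xor 9c = dc
byte 4: 26 xor 15 = 33
byte 5: b2 xor 99 = 2b
byte 6: 20 xor 1c = 3c
byte 7: 04 xor aa = ae
byte 8: 2e xor 50 = 7e
byte 9: 6a xor 85 = ef
byte 10: ad xor f4 = 59
byte 11: b1 xor 2d = 9c
byte 12: b9 xor c1 = 78
byte 13: 87 xor 7d = fa
byte 14: 89 xor 33 = ba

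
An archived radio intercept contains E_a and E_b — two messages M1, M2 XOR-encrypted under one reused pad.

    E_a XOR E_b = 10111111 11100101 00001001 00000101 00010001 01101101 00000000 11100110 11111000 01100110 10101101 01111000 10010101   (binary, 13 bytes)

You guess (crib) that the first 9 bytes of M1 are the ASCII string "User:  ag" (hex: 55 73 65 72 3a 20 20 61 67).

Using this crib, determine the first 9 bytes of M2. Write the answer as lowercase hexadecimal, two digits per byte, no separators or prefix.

Since E_a ⊕ E_b = M1 ⊕ M2, XORing with the guessed M1 bytes yields the corresponding M2 bytes: M2 = (E_a ⊕ E_b) ⊕ M1.
byte 0: bf xor 55 = ea
byte 1: e5 xor 73 = 96
byte 2: 09 xor 65 = 6c
byte 3: 05 xor 72 = 77
byte 4: 11 xor 3a = 2b
byte 5: 6d xor 20 = 4d
byte 6: 00 xor 20 = 20
byte 7: e6 xor 61 = 87
byte 8: f8 xor 67 = 9f

ea966c772b4d20879f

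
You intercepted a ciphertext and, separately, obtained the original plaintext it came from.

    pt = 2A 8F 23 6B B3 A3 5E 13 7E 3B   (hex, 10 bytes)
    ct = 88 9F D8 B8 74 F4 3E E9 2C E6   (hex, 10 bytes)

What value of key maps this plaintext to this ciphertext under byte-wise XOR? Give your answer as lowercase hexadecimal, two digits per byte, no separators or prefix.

Since ct = pt ⊕ key, XORing both sides with pt gives key = pt ⊕ ct.
2a xor 88 = a2
8f xor 9f = 10
23 xor d8 = fb
6b xor b8 = d3
b3 xor 74 = c7
a3 xor f4 = 57
5e xor 3e = 60
13 xor e9 = fa
7e xor 2c = 52
3b xor e6 = dd

a210fbd3c75760fa52dd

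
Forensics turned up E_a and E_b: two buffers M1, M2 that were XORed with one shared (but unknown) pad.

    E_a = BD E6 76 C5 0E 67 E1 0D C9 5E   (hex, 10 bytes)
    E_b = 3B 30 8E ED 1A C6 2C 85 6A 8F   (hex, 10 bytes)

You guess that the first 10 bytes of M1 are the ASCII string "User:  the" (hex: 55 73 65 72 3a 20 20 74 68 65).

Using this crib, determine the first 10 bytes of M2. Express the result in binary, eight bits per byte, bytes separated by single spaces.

11010011 10100101 10011101 01011010 00101110 10000001 11101101 11111100 11001011 10110100

First, E_a ⊕ E_b = (M1 ⊕ K) ⊕ (M2 ⊕ K) = M1 ⊕ M2, so the key drops out. Then M2 = (M1 ⊕ M2) ⊕ M1 over the first 10 bytes.
byte 0: (bd ⊕ 3b) ⊕ 55 = 86 ⊕ 55 = d3
byte 1: (e6 ⊕ 30) ⊕ 73 = d6 ⊕ 73 = a5
byte 2: (76 ⊕ 8e) ⊕ 65 = f8 ⊕ 65 = 9d
byte 3: (c5 ⊕ ed) ⊕ 72 = 28 ⊕ 72 = 5a
byte 4: (0e ⊕ 1a) ⊕ 3a = 14 ⊕ 3a = 2e
byte 5: (67 ⊕ c6) ⊕ 20 = a1 ⊕ 20 = 81
byte 6: (e1 ⊕ 2c) ⊕ 20 = cd ⊕ 20 = ed
byte 7: (0d ⊕ 85) ⊕ 74 = 88 ⊕ 74 = fc
byte 8: (c9 ⊕ 6a) ⊕ 68 = a3 ⊕ 68 = cb
byte 9: (5e ⊕ 8f) ⊕ 65 = d1 ⊕ 65 = b4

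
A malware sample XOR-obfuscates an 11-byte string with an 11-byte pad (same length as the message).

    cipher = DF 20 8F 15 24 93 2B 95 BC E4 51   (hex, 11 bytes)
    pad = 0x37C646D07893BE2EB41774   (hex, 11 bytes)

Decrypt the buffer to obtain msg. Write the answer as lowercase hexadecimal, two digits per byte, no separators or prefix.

df XOR 37 = e8
20 XOR c6 = e6
8f XOR 46 = c9
15 XOR d0 = c5
24 XOR 78 = 5c
93 XOR 93 = 00
2b XOR be = 95
95 XOR 2e = bb
bc XOR b4 = 08
e4 XOR 17 = f3
51 XOR 74 = 25

e8e6c9c55c0095bb08f325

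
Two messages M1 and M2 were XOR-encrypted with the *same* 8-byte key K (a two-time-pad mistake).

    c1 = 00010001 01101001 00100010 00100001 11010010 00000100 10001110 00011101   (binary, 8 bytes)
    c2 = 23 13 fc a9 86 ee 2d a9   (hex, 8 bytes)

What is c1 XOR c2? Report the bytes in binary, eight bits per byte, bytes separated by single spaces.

c1 ⊕ c2 = (M1 ⊕ K) ⊕ (M2 ⊕ K) = M1 ⊕ M2 — the shared key cancels under XOR.
byte 0: 11 XOR 23 = 32
byte 1: 69 XOR 13 = 7a
byte 2: 22 XOR fc = de
byte 3: 21 XOR a9 = 88
byte 4: d2 XOR 86 = 54
byte 5: 04 XOR ee = ea
byte 6: 8e XOR 2d = a3
byte 7: 1d XOR a9 = b4

00110010 01111010 11011110 10001000 01010100 11101010 10100011 10110100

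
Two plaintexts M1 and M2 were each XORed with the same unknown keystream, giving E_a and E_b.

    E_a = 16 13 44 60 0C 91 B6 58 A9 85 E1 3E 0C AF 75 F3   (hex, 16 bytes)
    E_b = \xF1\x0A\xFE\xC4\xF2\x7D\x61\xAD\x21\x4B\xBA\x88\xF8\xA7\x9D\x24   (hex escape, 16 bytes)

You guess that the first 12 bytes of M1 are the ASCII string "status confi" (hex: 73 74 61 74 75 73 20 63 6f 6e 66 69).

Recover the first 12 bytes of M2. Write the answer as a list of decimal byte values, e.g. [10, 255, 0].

First, E_a ⊕ E_b = (M1 ⊕ K) ⊕ (M2 ⊕ K) = M1 ⊕ M2, so the key drops out. Then M2 = (M1 ⊕ M2) ⊕ M1 over the first 12 bytes.
byte 0: (16 ^ f1) ^ 73 = e7 ^ 73 = 94
byte 1: (13 ^ 0a) ^ 74 = 19 ^ 74 = 6d
byte 2: (44 ^ fe) ^ 61 = ba ^ 61 = db
byte 3: (60 ^ c4) ^ 74 = a4 ^ 74 = d0
byte 4: (0c ^ f2) ^ 75 = fe ^ 75 = 8b
byte 5: (91 ^ 7d) ^ 73 = ec ^ 73 = 9f
byte 6: (b6 ^ 61) ^ 20 = d7 ^ 20 = f7
byte 7: (58 ^ ad) ^ 63 = f5 ^ 63 = 96
byte 8: (a9 ^ 21) ^ 6f = 88 ^ 6f = e7
byte 9: (85 ^ 4b) ^ 6e = ce ^ 6e = a0
byte 10: (e1 ^ ba) ^ 66 = 5b ^ 66 = 3d
byte 11: (3e ^ 88) ^ 69 = b6 ^ 69 = df

[148, 109, 219, 208, 139, 159, 247, 150, 231, 160, 61, 223]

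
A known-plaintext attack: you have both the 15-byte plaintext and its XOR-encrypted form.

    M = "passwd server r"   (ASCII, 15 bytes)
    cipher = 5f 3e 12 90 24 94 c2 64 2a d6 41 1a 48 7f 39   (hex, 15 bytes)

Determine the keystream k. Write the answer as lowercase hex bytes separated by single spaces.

2f 5f 61 e3 53 f0 e2 17 4f a4 37 7f 3a 5f 4b

Since cipher = M ⊕ k, XORing both sides with M gives k = M ⊕ cipher.
112 ⊕  95 =  47
 97 ⊕  62 =  95
115 ⊕  18 =  97
115 ⊕ 144 = 227
119 ⊕  36 =  83
100 ⊕ 148 = 240
 32 ⊕ 194 = 226
115 ⊕ 100 =  23
101 ⊕  42 =  79
114 ⊕ 214 = 164
118 ⊕  65 =  55
101 ⊕  26 = 127
114 ⊕  72 =  58
 32 ⊕ 127 =  95
114 ⊕  57 =  75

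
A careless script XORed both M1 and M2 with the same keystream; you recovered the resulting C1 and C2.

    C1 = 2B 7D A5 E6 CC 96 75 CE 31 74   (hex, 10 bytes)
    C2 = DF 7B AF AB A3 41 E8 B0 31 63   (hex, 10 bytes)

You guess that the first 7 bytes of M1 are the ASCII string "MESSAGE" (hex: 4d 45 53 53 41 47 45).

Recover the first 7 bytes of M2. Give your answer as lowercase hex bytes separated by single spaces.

First, C1 ⊕ C2 = (M1 ⊕ K) ⊕ (M2 ⊕ K) = M1 ⊕ M2, so the key drops out. Then M2 = (M1 ⊕ M2) ⊕ M1 over the first 7 bytes.
byte 0: (2b xor df) xor 4d = f4 xor 4d = b9
byte 1: (7d xor 7b) xor 45 = 06 xor 45 = 43
byte 2: (a5 xor af) xor 53 = 0a xor 53 = 59
byte 3: (e6 xor ab) xor 53 = 4d xor 53 = 1e
byte 4: (cc xor a3) xor 41 = 6f xor 41 = 2e
byte 5: (96 xor 41) xor 47 = d7 xor 47 = 90
byte 6: (75 xor e8) xor 45 = 9d xor 45 = d8

b9 43 59 1e 2e 90 d8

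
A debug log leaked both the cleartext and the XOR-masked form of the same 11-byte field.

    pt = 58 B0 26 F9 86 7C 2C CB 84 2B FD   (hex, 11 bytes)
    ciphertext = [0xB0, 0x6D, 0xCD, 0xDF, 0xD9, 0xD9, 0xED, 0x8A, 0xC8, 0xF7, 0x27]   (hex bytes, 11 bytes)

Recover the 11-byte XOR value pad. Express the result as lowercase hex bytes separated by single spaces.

Since ciphertext = pt ⊕ pad, XORing both sides with pt gives pad = pt ⊕ ciphertext.
58 ⊕ b0 = e8
b0 ⊕ 6d = dd
26 ⊕ cd = eb
f9 ⊕ df = 26
86 ⊕ d9 = 5f
7c ⊕ d9 = a5
2c ⊕ ed = c1
cb ⊕ 8a = 41
84 ⊕ c8 = 4c
2b ⊕ f7 = dc
fd ⊕ 27 = da

e8 dd eb 26 5f a5 c1 41 4c dc da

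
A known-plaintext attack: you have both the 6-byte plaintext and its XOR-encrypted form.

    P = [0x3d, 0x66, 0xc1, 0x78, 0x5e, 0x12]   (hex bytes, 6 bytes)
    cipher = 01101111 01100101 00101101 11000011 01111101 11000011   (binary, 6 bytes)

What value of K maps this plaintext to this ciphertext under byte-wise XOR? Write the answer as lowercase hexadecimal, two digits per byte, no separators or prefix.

5203ecbb23d1

Since cipher = P ⊕ K, XORing both sides with P gives K = P ⊕ cipher.
 61 XOR 111 =  82
102 XOR 101 =   3
193 XOR  45 = 236
120 XOR 195 = 187
 94 XOR 125 =  35
 18 XOR 195 = 209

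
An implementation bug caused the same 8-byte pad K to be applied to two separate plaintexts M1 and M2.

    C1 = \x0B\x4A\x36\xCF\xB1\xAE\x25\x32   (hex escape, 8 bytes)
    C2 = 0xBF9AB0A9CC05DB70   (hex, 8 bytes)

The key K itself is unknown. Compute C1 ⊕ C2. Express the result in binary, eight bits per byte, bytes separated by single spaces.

C1 ⊕ C2 = (M1 ⊕ K) ⊕ (M2 ⊕ K) = M1 ⊕ M2 — the shared key cancels under XOR.
0b ⊕ bf = b4
4a ⊕ 9a = d0
36 ⊕ b0 = 86
cf ⊕ a9 = 66
b1 ⊕ cc = 7d
ae ⊕ 05 = ab
25 ⊕ db = fe
32 ⊕ 70 = 42

10110100 11010000 10000110 01100110 01111101 10101011 11111110 01000010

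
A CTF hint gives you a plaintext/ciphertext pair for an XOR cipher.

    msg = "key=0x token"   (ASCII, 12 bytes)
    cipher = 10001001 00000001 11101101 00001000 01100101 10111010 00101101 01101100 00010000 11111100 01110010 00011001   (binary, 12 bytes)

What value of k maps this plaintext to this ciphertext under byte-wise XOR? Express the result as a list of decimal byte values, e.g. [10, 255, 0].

[226, 100, 148, 53, 85, 194, 13, 24, 127, 151, 23, 119]

Since cipher = msg ⊕ k, XORing both sides with msg gives k = msg ⊕ cipher.
byte 0: 6b ⊕ 89 = e2
byte 1: 65 ⊕ 01 = 64
byte 2: 79 ⊕ ed = 94
byte 3: 3d ⊕ 08 = 35
byte 4: 30 ⊕ 65 = 55
byte 5: 78 ⊕ ba = c2
byte 6: 20 ⊕ 2d = 0d
byte 7: 74 ⊕ 6c = 18
byte 8: 6f ⊕ 10 = 7f
byte 9: 6b ⊕ fc = 97
byte 10: 65 ⊕ 72 = 17
byte 11: 6e ⊕ 19 = 77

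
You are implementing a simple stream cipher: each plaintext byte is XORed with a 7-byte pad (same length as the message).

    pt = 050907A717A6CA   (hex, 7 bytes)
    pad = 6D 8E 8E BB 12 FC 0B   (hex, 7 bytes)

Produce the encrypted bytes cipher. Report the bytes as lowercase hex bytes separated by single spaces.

68 87 89 1c 05 5a c1

XOR is its own inverse, so applying the key byte-wise gives the result directly.
byte 0: 05 XOR 6d = 68
byte 1: 09 XOR 8e = 87
byte 2: 07 XOR 8e = 89
byte 3: a7 XOR bb = 1c
byte 4: 17 XOR 12 = 05
byte 5: a6 XOR fc = 5a
byte 6: ca XOR 0b = c1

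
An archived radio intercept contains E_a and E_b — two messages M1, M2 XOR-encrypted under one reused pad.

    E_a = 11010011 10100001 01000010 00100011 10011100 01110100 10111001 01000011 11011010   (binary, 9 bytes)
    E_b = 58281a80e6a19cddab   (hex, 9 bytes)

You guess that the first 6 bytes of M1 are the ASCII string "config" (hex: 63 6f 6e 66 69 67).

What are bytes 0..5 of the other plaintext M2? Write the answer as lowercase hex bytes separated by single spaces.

e8 e6 36 c5 13 b2

First, E_a ⊕ E_b = (M1 ⊕ K) ⊕ (M2 ⊕ K) = M1 ⊕ M2, so the key drops out. Then M2 = (M1 ⊕ M2) ⊕ M1 over the first 6 bytes.
byte 0: (d3 xor 58) xor 63 = 8b xor 63 = e8
byte 1: (a1 xor 28) xor 6f = 89 xor 6f = e6
byte 2: (42 xor 1a) xor 6e = 58 xor 6e = 36
byte 3: (23 xor 80) xor 66 = a3 xor 66 = c5
byte 4: (9c xor e6) xor 69 = 7a xor 69 = 13
byte 5: (74 xor a1) xor 67 = d5 xor 67 = b2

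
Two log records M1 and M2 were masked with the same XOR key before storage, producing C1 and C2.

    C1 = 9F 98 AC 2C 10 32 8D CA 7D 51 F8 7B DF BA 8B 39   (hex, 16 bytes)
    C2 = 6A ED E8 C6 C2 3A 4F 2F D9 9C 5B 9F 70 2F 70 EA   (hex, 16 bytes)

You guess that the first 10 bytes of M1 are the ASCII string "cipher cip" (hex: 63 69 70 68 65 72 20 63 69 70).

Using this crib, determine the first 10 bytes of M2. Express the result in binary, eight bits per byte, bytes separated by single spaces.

First, C1 ⊕ C2 = (M1 ⊕ K) ⊕ (M2 ⊕ K) = M1 ⊕ M2, so the key drops out. Then M2 = (M1 ⊕ M2) ⊕ M1 over the first 10 bytes.
byte 0: (9f xor 6a) xor 63 = f5 xor 63 = 96
byte 1: (98 xor ed) xor 69 = 75 xor 69 = 1c
byte 2: (ac xor e8) xor 70 = 44 xor 70 = 34
byte 3: (2c xor c6) xor 68 = ea xor 68 = 82
byte 4: (10 xor c2) xor 65 = d2 xor 65 = b7
byte 5: (32 xor 3a) xor 72 = 08 xor 72 = 7a
byte 6: (8d xor 4f) xor 20 = c2 xor 20 = e2
byte 7: (ca xor 2f) xor 63 = e5 xor 63 = 86
byte 8: (7d xor d9) xor 69 = a4 xor 69 = cd
byte 9: (51 xor 9c) xor 70 = cd xor 70 = bd

10010110 00011100 00110100 10000010 10110111 01111010 11100010 10000110 11001101 10111101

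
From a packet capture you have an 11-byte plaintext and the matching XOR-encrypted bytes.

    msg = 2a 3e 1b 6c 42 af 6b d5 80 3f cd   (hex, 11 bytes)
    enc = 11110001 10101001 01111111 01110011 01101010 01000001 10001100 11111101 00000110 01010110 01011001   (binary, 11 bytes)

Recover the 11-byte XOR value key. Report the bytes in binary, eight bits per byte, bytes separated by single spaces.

11011011 10010111 01100100 00011111 00101000 11101110 11100111 00101000 10000110 01101001 10010100

Since enc = msg ⊕ key, XORing both sides with msg gives key = msg ⊕ enc.
00101010 xor 11110001 = 11011011
00111110 xor 10101001 = 10010111
00011011 xor 01111111 = 01100100
01101100 xor 01110011 = 00011111
01000010 xor 01101010 = 00101000
10101111 xor 01000001 = 11101110
01101011 xor 10001100 = 11100111
11010101 xor 11111101 = 00101000
10000000 xor 00000110 = 10000110
00111111 xor 01010110 = 01101001
11001101 xor 01011001 = 10010100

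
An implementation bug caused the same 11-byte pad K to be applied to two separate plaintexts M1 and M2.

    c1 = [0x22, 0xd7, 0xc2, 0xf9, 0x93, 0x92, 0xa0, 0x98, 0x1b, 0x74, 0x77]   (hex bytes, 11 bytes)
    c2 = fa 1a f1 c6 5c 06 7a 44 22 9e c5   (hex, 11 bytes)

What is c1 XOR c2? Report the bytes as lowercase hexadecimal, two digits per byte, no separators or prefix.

d8cd333fcf94dadc39eab2

c1 ⊕ c2 = (M1 ⊕ K) ⊕ (M2 ⊕ K) = M1 ⊕ M2 — the shared key cancels under XOR.
22 ^ fa = d8
d7 ^ 1a = cd
c2 ^ f1 = 33
f9 ^ c6 = 3f
93 ^ 5c = cf
92 ^ 06 = 94
a0 ^ 7a = da
98 ^ 44 = dc
1b ^ 22 = 39
74 ^ 9e = ea
77 ^ c5 = b2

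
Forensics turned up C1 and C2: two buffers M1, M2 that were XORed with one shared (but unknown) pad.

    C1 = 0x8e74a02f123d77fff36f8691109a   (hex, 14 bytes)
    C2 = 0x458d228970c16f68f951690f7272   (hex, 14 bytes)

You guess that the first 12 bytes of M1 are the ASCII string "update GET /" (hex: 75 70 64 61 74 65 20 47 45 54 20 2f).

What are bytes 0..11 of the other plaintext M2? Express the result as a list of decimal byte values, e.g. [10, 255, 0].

[190, 137, 230, 199, 22, 153, 56, 208, 79, 106, 207, 177]

First, C1 ⊕ C2 = (M1 ⊕ K) ⊕ (M2 ⊕ K) = M1 ⊕ M2, so the key drops out. Then M2 = (M1 ⊕ M2) ⊕ M1 over the first 12 bytes.
byte 0: (8e XOR 45) XOR 75 = cb XOR 75 = be
byte 1: (74 XOR 8d) XOR 70 = f9 XOR 70 = 89
byte 2: (a0 XOR 22) XOR 64 = 82 XOR 64 = e6
byte 3: (2f XOR 89) XOR 61 = a6 XOR 61 = c7
byte 4: (12 XOR 70) XOR 74 = 62 XOR 74 = 16
byte 5: (3d XOR c1) XOR 65 = fc XOR 65 = 99
byte 6: (77 XOR 6f) XOR 20 = 18 XOR 20 = 38
byte 7: (ff XOR 68) XOR 47 = 97 XOR 47 = d0
byte 8: (f3 XOR f9) XOR 45 = 0a XOR 45 = 4f
byte 9: (6f XOR 51) XOR 54 = 3e XOR 54 = 6a
byte 10: (86 XOR 69) XOR 20 = ef XOR 20 = cf
byte 11: (91 XOR 0f) XOR 2f = 9e XOR 2f = b1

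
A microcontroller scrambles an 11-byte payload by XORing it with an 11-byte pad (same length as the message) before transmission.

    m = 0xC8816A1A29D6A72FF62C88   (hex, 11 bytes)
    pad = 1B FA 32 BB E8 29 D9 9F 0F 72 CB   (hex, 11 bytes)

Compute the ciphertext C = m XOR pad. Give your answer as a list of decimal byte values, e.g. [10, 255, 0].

byte 0: 11001000 XOR 00011011 = 11010011
byte 1: 10000001 XOR 11111010 = 01111011
byte 2: 01101010 XOR 00110010 = 01011000
byte 3: 00011010 XOR 10111011 = 10100001
byte 4: 00101001 XOR 11101000 = 11000001
byte 5: 11010110 XOR 00101001 = 11111111
byte 6: 10100111 XOR 11011001 = 01111110
byte 7: 00101111 XOR 10011111 = 10110000
byte 8: 11110110 XOR 00001111 = 11111001
byte 9: 00101100 XOR 01110010 = 01011110
byte 10: 10001000 XOR 11001011 = 01000011

[211, 123, 88, 161, 193, 255, 126, 176, 249, 94, 67]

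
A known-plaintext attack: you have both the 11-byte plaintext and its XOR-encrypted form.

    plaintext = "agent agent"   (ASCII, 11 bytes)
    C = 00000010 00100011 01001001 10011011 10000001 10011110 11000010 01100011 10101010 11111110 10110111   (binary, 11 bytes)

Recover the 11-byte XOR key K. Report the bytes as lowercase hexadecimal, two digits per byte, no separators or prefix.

Since C = plaintext ⊕ K, XORing both sides with plaintext gives K = plaintext ⊕ C.
byte 0: 61 xor 02 = 63
byte 1: 67 xor 23 = 44
byte 2: 65 xor 49 = 2c
byte 3: 6e xor 9b = f5
byte 4: 74 xor 81 = f5
byte 5: 20 xor 9e = be
byte 6: 61 xor c2 = a3
byte 7: 67 xor 63 = 04
byte 8: 65 xor aa = cf
byte 9: 6e xor fe = 90
byte 10: 74 xor b7 = c3

63442cf5f5bea304cf90c3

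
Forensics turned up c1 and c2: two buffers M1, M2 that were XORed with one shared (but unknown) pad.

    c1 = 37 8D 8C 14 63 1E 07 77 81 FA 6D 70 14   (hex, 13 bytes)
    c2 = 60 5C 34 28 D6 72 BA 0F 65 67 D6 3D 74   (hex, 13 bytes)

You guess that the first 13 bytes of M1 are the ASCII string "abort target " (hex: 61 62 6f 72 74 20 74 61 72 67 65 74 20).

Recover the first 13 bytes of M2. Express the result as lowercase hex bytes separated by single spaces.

36 b3 d7 4e c1 4c c9 19 96 fa de 39 40

First, c1 ⊕ c2 = (M1 ⊕ K) ⊕ (M2 ⊕ K) = M1 ⊕ M2, so the key drops out. Then M2 = (M1 ⊕ M2) ⊕ M1 over the first 13 bytes.
byte 0: (37 ⊕ 60) ⊕ 61 = 57 ⊕ 61 = 36
byte 1: (8d ⊕ 5c) ⊕ 62 = d1 ⊕ 62 = b3
byte 2: (8c ⊕ 34) ⊕ 6f = b8 ⊕ 6f = d7
byte 3: (14 ⊕ 28) ⊕ 72 = 3c ⊕ 72 = 4e
byte 4: (63 ⊕ d6) ⊕ 74 = b5 ⊕ 74 = c1
byte 5: (1e ⊕ 72) ⊕ 20 = 6c ⊕ 20 = 4c
byte 6: (07 ⊕ ba) ⊕ 74 = bd ⊕ 74 = c9
byte 7: (77 ⊕ 0f) ⊕ 61 = 78 ⊕ 61 = 19
byte 8: (81 ⊕ 65) ⊕ 72 = e4 ⊕ 72 = 96
byte 9: (fa ⊕ 67) ⊕ 67 = 9d ⊕ 67 = fa
byte 10: (6d ⊕ d6) ⊕ 65 = bb ⊕ 65 = de
byte 11: (70 ⊕ 3d) ⊕ 74 = 4d ⊕ 74 = 39
byte 12: (14 ⊕ 74) ⊕ 20 = 60 ⊕ 20 = 40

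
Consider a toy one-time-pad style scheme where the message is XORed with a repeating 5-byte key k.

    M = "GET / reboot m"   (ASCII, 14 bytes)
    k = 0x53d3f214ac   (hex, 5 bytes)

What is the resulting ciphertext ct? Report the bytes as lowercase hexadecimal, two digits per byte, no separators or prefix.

1496a6348373a19776c33ca7d279

The 5-byte key repeats, so the effective keystream is 53 d3 f2 14 ac 53 d3 f2 14 ac 53 d3 f2 14.
byte 0: 47 ⊕ 53 = 14
byte 1: 45 ⊕ d3 = 96
byte 2: 54 ⊕ f2 = a6
byte 3: 20 ⊕ 14 = 34
byte 4: 2f ⊕ ac = 83
byte 5: 20 ⊕ 53 = 73
byte 6: 72 ⊕ d3 = a1
byte 7: 65 ⊕ f2 = 97
byte 8: 62 ⊕ 14 = 76
byte 9: 6f ⊕ ac = c3
byte 10: 6f ⊕ 53 = 3c
byte 11: 74 ⊕ d3 = a7
byte 12: 20 ⊕ f2 = d2
byte 13: 6d ⊕ 14 = 79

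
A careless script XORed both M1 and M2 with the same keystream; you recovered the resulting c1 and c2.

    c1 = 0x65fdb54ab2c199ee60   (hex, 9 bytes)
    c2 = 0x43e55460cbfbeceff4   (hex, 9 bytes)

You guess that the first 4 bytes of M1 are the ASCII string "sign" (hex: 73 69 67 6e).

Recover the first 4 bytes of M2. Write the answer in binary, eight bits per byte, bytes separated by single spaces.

01010101 01110001 10000110 01000100

First, c1 ⊕ c2 = (M1 ⊕ K) ⊕ (M2 ⊕ K) = M1 ⊕ M2, so the key drops out. Then M2 = (M1 ⊕ M2) ⊕ M1 over the first 4 bytes.
byte 0: (65 XOR 43) XOR 73 = 26 XOR 73 = 55
byte 1: (fd XOR e5) XOR 69 = 18 XOR 69 = 71
byte 2: (b5 XOR 54) XOR 67 = e1 XOR 67 = 86
byte 3: (4a XOR 60) XOR 6e = 2a XOR 6e = 44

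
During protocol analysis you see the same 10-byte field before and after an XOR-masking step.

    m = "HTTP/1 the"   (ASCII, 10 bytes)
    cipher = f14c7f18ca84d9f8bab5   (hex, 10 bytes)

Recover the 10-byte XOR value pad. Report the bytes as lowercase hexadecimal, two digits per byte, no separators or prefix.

Since cipher = m ⊕ pad, XORing both sides with m gives pad = m ⊕ cipher.
byte 0: 48 ⊕ f1 = b9
byte 1: 54 ⊕ 4c = 18
byte 2: 54 ⊕ 7f = 2b
byte 3: 50 ⊕ 18 = 48
byte 4: 2f ⊕ ca = e5
byte 5: 31 ⊕ 84 = b5
byte 6: 20 ⊕ d9 = f9
byte 7: 74 ⊕ f8 = 8c
byte 8: 68 ⊕ ba = d2
byte 9: 65 ⊕ b5 = d0

b9182b48e5b5f98cd2d0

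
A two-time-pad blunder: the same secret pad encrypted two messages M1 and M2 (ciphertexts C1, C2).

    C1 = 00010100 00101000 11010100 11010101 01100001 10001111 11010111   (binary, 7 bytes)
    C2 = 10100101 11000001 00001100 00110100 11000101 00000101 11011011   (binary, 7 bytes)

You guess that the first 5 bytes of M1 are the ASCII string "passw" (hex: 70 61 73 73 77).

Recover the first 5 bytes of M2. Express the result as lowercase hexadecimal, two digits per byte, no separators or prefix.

First, C1 ⊕ C2 = (M1 ⊕ K) ⊕ (M2 ⊕ K) = M1 ⊕ M2, so the key drops out. Then M2 = (M1 ⊕ M2) ⊕ M1 over the first 5 bytes.
byte 0: (14 XOR a5) XOR 70 = b1 XOR 70 = c1
byte 1: (28 XOR c1) XOR 61 = e9 XOR 61 = 88
byte 2: (d4 XOR 0c) XOR 73 = d8 XOR 73 = ab
byte 3: (d5 XOR 34) XOR 73 = e1 XOR 73 = 92
byte 4: (61 XOR c5) XOR 77 = a4 XOR 77 = d3

c188ab92d3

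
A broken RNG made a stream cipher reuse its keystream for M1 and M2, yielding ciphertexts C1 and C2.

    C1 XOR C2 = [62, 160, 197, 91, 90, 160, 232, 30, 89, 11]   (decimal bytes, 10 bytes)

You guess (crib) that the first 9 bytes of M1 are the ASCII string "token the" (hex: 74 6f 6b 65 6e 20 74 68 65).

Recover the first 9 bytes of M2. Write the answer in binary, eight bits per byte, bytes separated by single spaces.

Since C1 ⊕ C2 = M1 ⊕ M2, XORing with the guessed M1 bytes yields the corresponding M2 bytes: M2 = (C1 ⊕ C2) ⊕ M1.
3e ⊕ 74 = 4a
a0 ⊕ 6f = cf
c5 ⊕ 6b = ae
5b ⊕ 65 = 3e
5a ⊕ 6e = 34
a0 ⊕ 20 = 80
e8 ⊕ 74 = 9c
1e ⊕ 68 = 76
59 ⊕ 65 = 3c

01001010 11001111 10101110 00111110 00110100 10000000 10011100 01110110 00111100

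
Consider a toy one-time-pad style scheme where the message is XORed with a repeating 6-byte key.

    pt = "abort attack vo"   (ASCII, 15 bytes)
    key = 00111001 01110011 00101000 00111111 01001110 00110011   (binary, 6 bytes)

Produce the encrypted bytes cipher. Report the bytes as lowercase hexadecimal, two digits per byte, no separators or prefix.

The 6-byte key repeats, so the effective keystream is 39 73 28 3f 4e 33 39 73 28 3f 4e 33 39 73 28.
byte 0:  97 XOR  57 =  88
byte 1:  98 XOR 115 =  17
byte 2: 111 XOR  40 =  71
byte 3: 114 XOR  63 =  77
byte 4: 116 XOR  78 =  58
byte 5:  32 XOR  51 =  19
byte 6:  97 XOR  57 =  88
byte 7: 116 XOR 115 =   7
byte 8: 116 XOR  40 =  92
byte 9:  97 XOR  63 =  94
byte 10:  99 XOR  78 =  45
byte 11: 107 XOR  51 =  88
byte 12:  32 XOR  57 =  25
byte 13: 118 XOR 115 =   5
byte 14: 111 XOR  40 =  71

5811474d3a1358075c5e2d58190547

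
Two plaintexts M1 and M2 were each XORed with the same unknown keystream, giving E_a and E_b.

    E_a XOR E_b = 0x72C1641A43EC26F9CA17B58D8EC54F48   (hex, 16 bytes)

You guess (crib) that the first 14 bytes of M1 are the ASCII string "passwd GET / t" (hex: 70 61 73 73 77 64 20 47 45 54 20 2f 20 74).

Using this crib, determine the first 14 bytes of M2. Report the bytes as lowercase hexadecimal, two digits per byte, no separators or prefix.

02a01769348806be8f4395a2aeb1

Since E_a ⊕ E_b = M1 ⊕ M2, XORing with the guessed M1 bytes yields the corresponding M2 bytes: M2 = (E_a ⊕ E_b) ⊕ M1.
byte 0: 114 ⊕ 112 =   2
byte 1: 193 ⊕  97 = 160
byte 2: 100 ⊕ 115 =  23
byte 3:  26 ⊕ 115 = 105
byte 4:  67 ⊕ 119 =  52
byte 5: 236 ⊕ 100 = 136
byte 6:  38 ⊕  32 =   6
byte 7: 249 ⊕  71 = 190
byte 8: 202 ⊕  69 = 143
byte 9:  23 ⊕  84 =  67
byte 10: 181 ⊕  32 = 149
byte 11: 141 ⊕  47 = 162
byte 12: 142 ⊕  32 = 174
byte 13: 197 ⊕ 116 = 177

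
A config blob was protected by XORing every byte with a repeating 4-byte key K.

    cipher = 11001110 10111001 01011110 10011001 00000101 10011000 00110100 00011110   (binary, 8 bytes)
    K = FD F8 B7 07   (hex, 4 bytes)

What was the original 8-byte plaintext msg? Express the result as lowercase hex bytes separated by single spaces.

33 41 e9 9e f8 60 83 19

The 4-byte key repeats, so the effective keystream is fd f8 b7 07 fd f8 b7 07.
byte 0: ce ⊕ fd = 33
byte 1: b9 ⊕ f8 = 41
byte 2: 5e ⊕ b7 = e9
byte 3: 99 ⊕ 07 = 9e
byte 4: 05 ⊕ fd = f8
byte 5: 98 ⊕ f8 = 60
byte 6: 34 ⊕ b7 = 83
byte 7: 1e ⊕ 07 = 19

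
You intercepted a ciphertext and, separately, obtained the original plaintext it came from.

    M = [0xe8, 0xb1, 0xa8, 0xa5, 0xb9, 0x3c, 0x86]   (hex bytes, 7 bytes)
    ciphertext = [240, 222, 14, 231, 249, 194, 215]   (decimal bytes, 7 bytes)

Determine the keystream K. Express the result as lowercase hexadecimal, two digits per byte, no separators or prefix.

Since ciphertext = M ⊕ K, XORing both sides with M gives K = M ⊕ ciphertext.
byte 0: 11101000 ⊕ 11110000 = 00011000
byte 1: 10110001 ⊕ 11011110 = 01101111
byte 2: 10101000 ⊕ 00001110 = 10100110
byte 3: 10100101 ⊕ 11100111 = 01000010
byte 4: 10111001 ⊕ 11111001 = 01000000
byte 5: 00111100 ⊕ 11000010 = 11111110
byte 6: 10000110 ⊕ 11010111 = 01010001

186fa64240fe51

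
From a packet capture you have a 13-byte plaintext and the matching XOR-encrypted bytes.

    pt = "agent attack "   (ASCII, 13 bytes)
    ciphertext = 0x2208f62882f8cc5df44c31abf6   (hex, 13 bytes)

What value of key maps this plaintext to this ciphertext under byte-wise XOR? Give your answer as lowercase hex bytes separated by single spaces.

43 6f 93 46 f6 d8 ad 29 80 2d 52 c0 d6

Since ciphertext = pt ⊕ key, XORing both sides with pt gives key = pt ⊕ ciphertext.
 97 ⊕  34 =  67
103 ⊕   8 = 111
101 ⊕ 246 = 147
110 ⊕  40 =  70
116 ⊕ 130 = 246
 32 ⊕ 248 = 216
 97 ⊕ 204 = 173
116 ⊕  93 =  41
116 ⊕ 244 = 128
 97 ⊕  76 =  45
 99 ⊕  49 =  82
107 ⊕ 171 = 192
 32 ⊕ 246 = 214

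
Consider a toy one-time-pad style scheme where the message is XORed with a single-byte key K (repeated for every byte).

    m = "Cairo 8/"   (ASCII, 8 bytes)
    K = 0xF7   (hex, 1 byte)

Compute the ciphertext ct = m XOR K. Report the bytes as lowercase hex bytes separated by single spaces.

The 1-byte key repeats, so the effective keystream is f7 f7 f7 f7 f7 f7 f7 f7.
byte 0: 01000011 XOR 11110111 = 10110100
byte 1: 01100001 XOR 11110111 = 10010110
byte 2: 01101001 XOR 11110111 = 10011110
byte 3: 01110010 XOR 11110111 = 10000101
byte 4: 01101111 XOR 11110111 = 10011000
byte 5: 00100000 XOR 11110111 = 11010111
byte 6: 00111000 XOR 11110111 = 11001111
byte 7: 00101111 XOR 11110111 = 11011000

b4 96 9e 85 98 d7 cf d8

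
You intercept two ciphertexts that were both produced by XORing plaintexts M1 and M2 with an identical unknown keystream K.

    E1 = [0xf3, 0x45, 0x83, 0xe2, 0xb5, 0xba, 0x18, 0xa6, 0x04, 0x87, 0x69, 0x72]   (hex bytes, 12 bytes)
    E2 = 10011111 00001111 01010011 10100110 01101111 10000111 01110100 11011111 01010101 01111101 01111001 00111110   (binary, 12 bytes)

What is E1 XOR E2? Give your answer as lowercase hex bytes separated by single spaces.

6c 4a d0 44 da 3d 6c 79 51 fa 10 4c

E1 ⊕ E2 = (M1 ⊕ K) ⊕ (M2 ⊕ K) = M1 ⊕ M2 — the shared key cancels under XOR.
f3 ⊕ 9f = 6c
45 ⊕ 0f = 4a
83 ⊕ 53 = d0
e2 ⊕ a6 = 44
b5 ⊕ 6f = da
ba ⊕ 87 = 3d
18 ⊕ 74 = 6c
a6 ⊕ df = 79
04 ⊕ 55 = 51
87 ⊕ 7d = fa
69 ⊕ 79 = 10
72 ⊕ 3e = 4c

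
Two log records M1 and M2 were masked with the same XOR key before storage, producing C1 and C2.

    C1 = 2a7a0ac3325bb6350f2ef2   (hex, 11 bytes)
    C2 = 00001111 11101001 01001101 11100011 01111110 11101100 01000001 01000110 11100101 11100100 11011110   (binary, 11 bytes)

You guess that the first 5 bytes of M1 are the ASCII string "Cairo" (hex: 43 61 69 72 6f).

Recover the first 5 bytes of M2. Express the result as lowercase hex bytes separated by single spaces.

66 f2 2e 52 23

First, C1 ⊕ C2 = (M1 ⊕ K) ⊕ (M2 ⊕ K) = M1 ⊕ M2, so the key drops out. Then M2 = (M1 ⊕ M2) ⊕ M1 over the first 5 bytes.
byte 0: (2a ⊕ 0f) ⊕ 43 = 25 ⊕ 43 = 66
byte 1: (7a ⊕ e9) ⊕ 61 = 93 ⊕ 61 = f2
byte 2: (0a ⊕ 4d) ⊕ 69 = 47 ⊕ 69 = 2e
byte 3: (c3 ⊕ e3) ⊕ 72 = 20 ⊕ 72 = 52
byte 4: (32 ⊕ 7e) ⊕ 6f = 4c ⊕ 6f = 23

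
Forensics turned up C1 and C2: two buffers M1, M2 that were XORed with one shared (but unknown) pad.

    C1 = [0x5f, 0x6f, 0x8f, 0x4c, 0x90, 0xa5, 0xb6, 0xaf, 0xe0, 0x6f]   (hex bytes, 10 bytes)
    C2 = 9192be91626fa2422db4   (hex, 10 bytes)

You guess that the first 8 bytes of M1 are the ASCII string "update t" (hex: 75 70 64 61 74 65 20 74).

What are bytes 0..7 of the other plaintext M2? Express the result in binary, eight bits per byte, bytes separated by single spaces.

First, C1 ⊕ C2 = (M1 ⊕ K) ⊕ (M2 ⊕ K) = M1 ⊕ M2, so the key drops out. Then M2 = (M1 ⊕ M2) ⊕ M1 over the first 8 bytes.
byte 0: (5f ^ 91) ^ 75 = ce ^ 75 = bb
byte 1: (6f ^ 92) ^ 70 = fd ^ 70 = 8d
byte 2: (8f ^ be) ^ 64 = 31 ^ 64 = 55
byte 3: (4c ^ 91) ^ 61 = dd ^ 61 = bc
byte 4: (90 ^ 62) ^ 74 = f2 ^ 74 = 86
byte 5: (a5 ^ 6f) ^ 65 = ca ^ 65 = af
byte 6: (b6 ^ a2) ^ 20 = 14 ^ 20 = 34
byte 7: (af ^ 42) ^ 74 = ed ^ 74 = 99

10111011 10001101 01010101 10111100 10000110 10101111 00110100 10011001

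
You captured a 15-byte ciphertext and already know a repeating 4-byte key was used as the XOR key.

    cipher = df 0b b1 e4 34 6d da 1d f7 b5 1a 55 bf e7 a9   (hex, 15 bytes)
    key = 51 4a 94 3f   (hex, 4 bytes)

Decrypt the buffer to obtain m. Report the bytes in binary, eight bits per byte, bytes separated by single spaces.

10001110 01000001 00100101 11011011 01100101 00100111 01001110 00100010 10100110 11111111 10001110 01101010 11101110 10101101 00111101

The 4-byte key repeats, so the effective keystream is 51 4a 94 3f 51 4a 94 3f 51 4a 94 3f 51 4a 94.
byte 0: 11011111 ^ 01010001 = 10001110
byte 1: 00001011 ^ 01001010 = 01000001
byte 2: 10110001 ^ 10010100 = 00100101
byte 3: 11100100 ^ 00111111 = 11011011
byte 4: 00110100 ^ 01010001 = 01100101
byte 5: 01101101 ^ 01001010 = 00100111
byte 6: 11011010 ^ 10010100 = 01001110
byte 7: 00011101 ^ 00111111 = 00100010
byte 8: 11110111 ^ 01010001 = 10100110
byte 9: 10110101 ^ 01001010 = 11111111
byte 10: 00011010 ^ 10010100 = 10001110
byte 11: 01010101 ^ 00111111 = 01101010
byte 12: 10111111 ^ 01010001 = 11101110
byte 13: 11100111 ^ 01001010 = 10101101
byte 14: 10101001 ^ 10010100 = 00111101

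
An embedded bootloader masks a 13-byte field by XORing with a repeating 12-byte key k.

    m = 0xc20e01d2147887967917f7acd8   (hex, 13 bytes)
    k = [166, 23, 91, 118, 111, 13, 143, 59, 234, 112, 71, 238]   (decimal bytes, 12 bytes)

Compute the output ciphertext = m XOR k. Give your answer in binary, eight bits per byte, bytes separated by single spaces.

The 12-byte key repeats, so the effective keystream is a6 17 5b 76 6f 0d 8f 3b ea 70 47 ee a6.
byte 0: c2 xor a6 = 64
byte 1: 0e xor 17 = 19
byte 2: 01 xor 5b = 5a
byte 3: d2 xor 76 = a4
byte 4: 14 xor 6f = 7b
byte 5: 78 xor 0d = 75
byte 6: 87 xor 8f = 08
byte 7: 96 xor 3b = ad
byte 8: 79 xor ea = 93
byte 9: 17 xor 70 = 67
byte 10: f7 xor 47 = b0
byte 11: ac xor ee = 42
byte 12: d8 xor a6 = 7e

01100100 00011001 01011010 10100100 01111011 01110101 00001000 10101101 10010011 01100111 10110000 01000010 01111110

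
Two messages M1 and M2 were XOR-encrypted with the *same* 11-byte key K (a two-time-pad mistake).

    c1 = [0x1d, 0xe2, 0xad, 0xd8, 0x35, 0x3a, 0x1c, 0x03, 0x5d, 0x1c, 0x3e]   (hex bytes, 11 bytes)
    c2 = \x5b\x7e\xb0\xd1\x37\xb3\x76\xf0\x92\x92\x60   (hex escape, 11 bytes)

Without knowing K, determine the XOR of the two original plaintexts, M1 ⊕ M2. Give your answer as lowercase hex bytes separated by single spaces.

46 9c 1d 09 02 89 6a f3 cf 8e 5e

c1 ⊕ c2 = (M1 ⊕ K) ⊕ (M2 ⊕ K) = M1 ⊕ M2 — the shared key cancels under XOR.
byte 0: 1d xor 5b = 46
byte 1: e2 xor 7e = 9c
byte 2: ad xor b0 = 1d
byte 3: d8 xor d1 = 09
byte 4: 35 xor 37 = 02
byte 5: 3a xor b3 = 89
byte 6: 1c xor 76 = 6a
byte 7: 03 xor f0 = f3
byte 8: 5d xor 92 = cf
byte 9: 1c xor 92 = 8e
byte 10: 3e xor 60 = 5e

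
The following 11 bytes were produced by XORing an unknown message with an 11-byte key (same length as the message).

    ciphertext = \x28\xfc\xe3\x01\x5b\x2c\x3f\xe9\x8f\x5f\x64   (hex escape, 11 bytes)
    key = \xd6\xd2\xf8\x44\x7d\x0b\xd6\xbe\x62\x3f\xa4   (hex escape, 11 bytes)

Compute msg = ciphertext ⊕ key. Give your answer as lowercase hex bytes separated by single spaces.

00101000 XOR 11010110 = 11111110
11111100 XOR 11010010 = 00101110
11100011 XOR 11111000 = 00011011
00000001 XOR 01000100 = 01000101
01011011 XOR 01111101 = 00100110
00101100 XOR 00001011 = 00100111
00111111 XOR 11010110 = 11101001
11101001 XOR 10111110 = 01010111
10001111 XOR 01100010 = 11101101
01011111 XOR 00111111 = 01100000
01100100 XOR 10100100 = 11000000

fe 2e 1b 45 26 27 e9 57 ed 60 c0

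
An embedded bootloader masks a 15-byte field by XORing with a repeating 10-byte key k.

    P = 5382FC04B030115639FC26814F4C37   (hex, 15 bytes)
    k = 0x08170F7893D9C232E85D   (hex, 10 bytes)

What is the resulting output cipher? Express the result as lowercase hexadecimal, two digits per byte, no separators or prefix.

The 10-byte key repeats, so the effective keystream is 08 17 0f 78 93 d9 c2 32 e8 5d 08 17 0f 78 93.
byte 0: 53 XOR 08 = 5b
byte 1: 82 XOR 17 = 95
byte 2: fc XOR 0f = f3
byte 3: 04 XOR 78 = 7c
byte 4: b0 XOR 93 = 23
byte 5: 30 XOR d9 = e9
byte 6: 11 XOR c2 = d3
byte 7: 56 XOR 32 = 64
byte 8: 39 XOR e8 = d1
byte 9: fc XOR 5d = a1
byte 10: 26 XOR 08 = 2e
byte 11: 81 XOR 17 = 96
byte 12: 4f XOR 0f = 40
byte 13: 4c XOR 78 = 34
byte 14: 37 XOR 93 = a4

5b95f37c23e9d364d1a12e964034a4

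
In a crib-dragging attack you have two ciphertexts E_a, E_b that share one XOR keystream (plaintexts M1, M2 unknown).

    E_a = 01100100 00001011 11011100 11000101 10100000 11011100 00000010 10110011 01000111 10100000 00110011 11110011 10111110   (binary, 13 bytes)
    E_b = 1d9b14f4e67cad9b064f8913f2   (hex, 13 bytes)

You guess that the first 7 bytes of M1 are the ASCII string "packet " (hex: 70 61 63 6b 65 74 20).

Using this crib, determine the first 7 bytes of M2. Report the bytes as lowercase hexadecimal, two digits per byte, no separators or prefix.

First, E_a ⊕ E_b = (M1 ⊕ K) ⊕ (M2 ⊕ K) = M1 ⊕ M2, so the key drops out. Then M2 = (M1 ⊕ M2) ⊕ M1 over the first 7 bytes.
byte 0: (64 xor 1d) xor 70 = 79 xor 70 = 09
byte 1: (0b xor 9b) xor 61 = 90 xor 61 = f1
byte 2: (dc xor 14) xor 63 = c8 xor 63 = ab
byte 3: (c5 xor f4) xor 6b = 31 xor 6b = 5a
byte 4: (a0 xor e6) xor 65 = 46 xor 65 = 23
byte 5: (dc xor 7c) xor 74 = a0 xor 74 = d4
byte 6: (02 xor ad) xor 20 = af xor 20 = 8f

09f1ab5a23d48f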